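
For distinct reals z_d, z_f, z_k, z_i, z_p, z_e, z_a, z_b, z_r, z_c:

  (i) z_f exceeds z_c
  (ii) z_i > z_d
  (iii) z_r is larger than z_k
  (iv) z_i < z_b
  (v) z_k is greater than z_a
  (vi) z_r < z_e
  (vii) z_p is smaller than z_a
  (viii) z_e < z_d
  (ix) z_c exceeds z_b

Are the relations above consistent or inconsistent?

consistent

The single ordering z_p < z_a < z_k < z_r < z_e < z_d < z_i < z_b < z_c < z_f satisfies every listed relation, so no contradiction arises.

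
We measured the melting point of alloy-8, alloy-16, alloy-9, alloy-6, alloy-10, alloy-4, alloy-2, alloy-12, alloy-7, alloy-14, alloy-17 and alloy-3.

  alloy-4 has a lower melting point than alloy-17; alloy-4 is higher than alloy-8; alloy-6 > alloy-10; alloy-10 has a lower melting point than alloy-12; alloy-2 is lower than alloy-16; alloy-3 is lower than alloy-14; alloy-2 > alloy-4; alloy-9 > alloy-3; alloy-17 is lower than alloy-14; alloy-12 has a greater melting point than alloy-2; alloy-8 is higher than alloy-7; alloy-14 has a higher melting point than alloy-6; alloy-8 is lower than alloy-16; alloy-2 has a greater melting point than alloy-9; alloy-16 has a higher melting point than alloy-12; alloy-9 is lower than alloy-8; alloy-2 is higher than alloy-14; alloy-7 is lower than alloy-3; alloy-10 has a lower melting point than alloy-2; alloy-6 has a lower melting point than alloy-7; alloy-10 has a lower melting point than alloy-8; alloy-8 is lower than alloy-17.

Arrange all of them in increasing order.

alloy-10 < alloy-6 < alloy-7 < alloy-3 < alloy-9 < alloy-8 < alloy-4 < alloy-17 < alloy-14 < alloy-2 < alloy-12 < alloy-16

The consecutive links are each given: alloy-10 < alloy-6; alloy-6 < alloy-7; alloy-7 < alloy-3; alloy-3 < alloy-9; alloy-9 < alloy-8; alloy-8 < alloy-4; alloy-4 < alloy-17; alloy-17 < alloy-14; alloy-14 < alloy-2; alloy-2 < alloy-12; alloy-12 < alloy-16.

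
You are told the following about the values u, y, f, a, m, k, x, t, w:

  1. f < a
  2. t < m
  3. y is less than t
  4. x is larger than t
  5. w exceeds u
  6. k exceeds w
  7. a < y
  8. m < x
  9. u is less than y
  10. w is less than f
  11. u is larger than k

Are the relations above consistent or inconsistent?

Chaining the given relations yields k < u < w, so k < w. But one relation states w < k. These cannot both hold.

inconsistent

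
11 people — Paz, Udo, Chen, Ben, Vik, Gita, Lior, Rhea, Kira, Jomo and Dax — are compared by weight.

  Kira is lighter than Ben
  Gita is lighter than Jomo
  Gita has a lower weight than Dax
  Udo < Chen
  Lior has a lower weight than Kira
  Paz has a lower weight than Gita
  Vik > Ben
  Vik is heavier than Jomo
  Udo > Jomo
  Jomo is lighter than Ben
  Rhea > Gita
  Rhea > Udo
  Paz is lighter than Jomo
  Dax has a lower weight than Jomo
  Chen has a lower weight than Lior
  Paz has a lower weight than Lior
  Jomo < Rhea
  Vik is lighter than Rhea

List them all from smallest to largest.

Nothing is placed below Paz, so it is least; from there Paz < Gita; Gita < Dax; Dax < Jomo; Jomo < Udo; Udo < Chen; Chen < Lior; Lior < Kira; Kira < Ben; Ben < Vik; Vik < Rhea, each given directly.

Paz < Gita < Dax < Jomo < Udo < Chen < Lior < Kira < Ben < Vik < Rhea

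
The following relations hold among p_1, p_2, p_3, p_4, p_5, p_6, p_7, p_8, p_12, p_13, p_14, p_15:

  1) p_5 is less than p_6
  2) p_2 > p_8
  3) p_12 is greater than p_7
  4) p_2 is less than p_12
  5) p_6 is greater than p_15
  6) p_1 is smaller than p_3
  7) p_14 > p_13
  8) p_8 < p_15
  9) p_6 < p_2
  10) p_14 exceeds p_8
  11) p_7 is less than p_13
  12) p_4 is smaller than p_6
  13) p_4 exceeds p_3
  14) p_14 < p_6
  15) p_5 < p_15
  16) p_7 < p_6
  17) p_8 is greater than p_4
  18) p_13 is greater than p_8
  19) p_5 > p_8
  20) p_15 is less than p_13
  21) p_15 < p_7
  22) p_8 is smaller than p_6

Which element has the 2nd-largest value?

The consecutive relations fix a unique order: p_1 < p_3 < p_4 < p_8 < p_5 < p_15 < p_7 < p_13 < p_14 < p_6 < p_2 < p_12.
The 2nd largest is p_2.

p_2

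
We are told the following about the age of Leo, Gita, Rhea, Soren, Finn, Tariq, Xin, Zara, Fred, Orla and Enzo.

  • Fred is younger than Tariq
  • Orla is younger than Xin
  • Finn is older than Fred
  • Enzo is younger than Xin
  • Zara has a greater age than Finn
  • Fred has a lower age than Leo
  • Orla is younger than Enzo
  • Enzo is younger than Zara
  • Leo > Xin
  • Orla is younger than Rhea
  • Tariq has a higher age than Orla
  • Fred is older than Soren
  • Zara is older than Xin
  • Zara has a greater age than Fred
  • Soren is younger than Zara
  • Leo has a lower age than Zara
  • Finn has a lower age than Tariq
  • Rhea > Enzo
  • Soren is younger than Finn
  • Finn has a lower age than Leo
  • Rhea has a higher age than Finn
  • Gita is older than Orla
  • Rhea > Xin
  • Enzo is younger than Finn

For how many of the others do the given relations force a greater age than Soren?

From Soren the given relations immediately reach Fred, Finn, Zara.
From those, Rhea, Leo, Tariq — 6 in total.
No other element is forced above Soren by the given relations, so the count is 6.

6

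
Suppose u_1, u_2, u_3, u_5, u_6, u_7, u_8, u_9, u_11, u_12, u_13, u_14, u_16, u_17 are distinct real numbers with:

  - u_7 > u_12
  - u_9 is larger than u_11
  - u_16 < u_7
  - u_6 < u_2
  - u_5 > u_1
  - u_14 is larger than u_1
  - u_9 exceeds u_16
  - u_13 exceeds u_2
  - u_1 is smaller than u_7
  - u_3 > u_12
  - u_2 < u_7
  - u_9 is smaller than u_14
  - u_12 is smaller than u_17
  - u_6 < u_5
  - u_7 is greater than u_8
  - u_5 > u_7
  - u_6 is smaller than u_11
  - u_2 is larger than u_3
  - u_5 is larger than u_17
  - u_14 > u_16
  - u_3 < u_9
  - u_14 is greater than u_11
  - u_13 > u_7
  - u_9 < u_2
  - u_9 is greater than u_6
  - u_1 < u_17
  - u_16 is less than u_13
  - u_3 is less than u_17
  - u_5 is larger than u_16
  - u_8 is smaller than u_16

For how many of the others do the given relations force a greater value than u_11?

From u_11 the given relations immediately reach u_9, u_14.
From those, u_2 — 3 in total.
From those, u_7, u_13 — 5 in total.
From those, u_5 — 6 in total.
Nothing else is reachable above u_11; 6 in all.

6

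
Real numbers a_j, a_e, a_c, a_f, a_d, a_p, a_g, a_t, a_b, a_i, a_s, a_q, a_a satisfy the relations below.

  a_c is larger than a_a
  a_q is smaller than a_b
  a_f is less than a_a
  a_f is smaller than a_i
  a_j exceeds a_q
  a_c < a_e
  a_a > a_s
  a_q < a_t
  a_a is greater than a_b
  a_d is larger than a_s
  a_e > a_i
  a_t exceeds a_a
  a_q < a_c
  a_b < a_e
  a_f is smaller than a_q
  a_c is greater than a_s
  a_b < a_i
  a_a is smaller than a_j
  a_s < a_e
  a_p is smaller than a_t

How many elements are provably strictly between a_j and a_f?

3

Chaining upward from a_f reaches: a_q, a_b, a_i, a_a, a_c, a_t, a_e.
Chaining downward from a_j reaches: a_s, a_q, a_b, a_a.
Strictly between a_f and a_j are those in both lists: a_q, a_b, a_a — 3 elements.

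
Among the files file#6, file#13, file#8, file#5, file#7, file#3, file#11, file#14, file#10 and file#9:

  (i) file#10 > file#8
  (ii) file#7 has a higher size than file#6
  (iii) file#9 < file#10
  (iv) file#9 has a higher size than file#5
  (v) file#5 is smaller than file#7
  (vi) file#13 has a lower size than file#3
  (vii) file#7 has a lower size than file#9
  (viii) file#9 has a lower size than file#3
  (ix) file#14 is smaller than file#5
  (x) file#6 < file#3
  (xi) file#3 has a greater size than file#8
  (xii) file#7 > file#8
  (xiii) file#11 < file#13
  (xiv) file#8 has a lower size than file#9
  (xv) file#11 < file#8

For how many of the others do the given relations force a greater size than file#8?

4

From file#8 the given relations immediately reach file#7, file#9, file#10, file#3.
No other element is forced above file#8 by the given relations, so the count is 4.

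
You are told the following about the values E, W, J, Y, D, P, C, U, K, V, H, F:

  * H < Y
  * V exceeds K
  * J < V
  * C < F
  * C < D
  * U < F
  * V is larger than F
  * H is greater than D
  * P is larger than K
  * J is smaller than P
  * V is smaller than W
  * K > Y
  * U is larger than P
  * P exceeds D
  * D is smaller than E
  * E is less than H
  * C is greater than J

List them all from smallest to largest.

J < C < D < E < H < Y < K < P < U < F < V < W

Nothing is placed below J, so it is least; from there J < C; C < D; D < E; E < H; H < Y; Y < K; K < P; P < U; U < F; F < V; V < W, each given directly.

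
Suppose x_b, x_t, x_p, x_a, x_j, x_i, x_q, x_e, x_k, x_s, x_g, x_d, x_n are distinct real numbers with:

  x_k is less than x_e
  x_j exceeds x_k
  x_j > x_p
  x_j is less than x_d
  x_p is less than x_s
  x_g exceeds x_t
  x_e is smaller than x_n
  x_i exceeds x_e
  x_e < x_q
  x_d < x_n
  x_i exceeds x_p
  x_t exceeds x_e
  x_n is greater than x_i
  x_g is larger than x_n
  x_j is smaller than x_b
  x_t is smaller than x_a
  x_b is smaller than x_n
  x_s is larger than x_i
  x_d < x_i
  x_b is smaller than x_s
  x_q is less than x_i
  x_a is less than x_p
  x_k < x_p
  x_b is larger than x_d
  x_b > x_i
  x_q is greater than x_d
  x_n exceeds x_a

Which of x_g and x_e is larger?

x_g

x_e < x_t and x_t < x_a give x_e < x_a.
Then x_a < x_p extends the chain to x_p.
With x_p < x_j: x_e < x_t < x_a < x_p < x_j.
With x_j < x_d: x_e < x_t < x_a < x_p < x_j < x_d.
With x_d < x_q: x_e < x_t < x_a < x_p < x_j < x_d < x_q.
Then x_q < x_i extends the chain to x_i.
Then x_i < x_b extends the chain to x_b.
With x_b < x_n: x_e < x_t < x_a < x_p < x_j < x_d < x_q < x_i < x_b < x_n.
With x_n < x_g: x_e < x_t < x_a < x_p < x_j < x_d < x_q < x_i < x_b < x_n < x_g.
So x_e < x_g; x_g is the larger of the two.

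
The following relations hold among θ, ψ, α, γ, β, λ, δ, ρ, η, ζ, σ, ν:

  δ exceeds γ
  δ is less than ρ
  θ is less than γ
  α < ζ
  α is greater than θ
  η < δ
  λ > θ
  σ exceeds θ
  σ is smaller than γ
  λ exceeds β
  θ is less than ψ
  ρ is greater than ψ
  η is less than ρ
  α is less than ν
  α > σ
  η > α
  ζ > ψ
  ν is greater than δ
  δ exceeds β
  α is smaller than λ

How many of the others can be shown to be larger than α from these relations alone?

Directly above α: η, λ, ζ, ν.
One step further: δ, ρ (6 so far).
Nothing else is reachable above α; 6 in all.

6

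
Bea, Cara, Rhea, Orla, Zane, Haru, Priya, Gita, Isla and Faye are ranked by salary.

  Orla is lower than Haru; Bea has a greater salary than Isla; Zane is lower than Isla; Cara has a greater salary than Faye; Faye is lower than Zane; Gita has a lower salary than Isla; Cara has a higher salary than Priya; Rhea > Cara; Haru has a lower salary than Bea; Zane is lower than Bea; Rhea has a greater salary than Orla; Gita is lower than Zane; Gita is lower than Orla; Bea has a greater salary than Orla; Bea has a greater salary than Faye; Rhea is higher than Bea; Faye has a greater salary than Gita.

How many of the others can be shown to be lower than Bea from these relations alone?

6

The elements the relations force below Bea are Gita, Faye, Zane, Orla, Isla, Haru — no chain reaches any other.
That is 6.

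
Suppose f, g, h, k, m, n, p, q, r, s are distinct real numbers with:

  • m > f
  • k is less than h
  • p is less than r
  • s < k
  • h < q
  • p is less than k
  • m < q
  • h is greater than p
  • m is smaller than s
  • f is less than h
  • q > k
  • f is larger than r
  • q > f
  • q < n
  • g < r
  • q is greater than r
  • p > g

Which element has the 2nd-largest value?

q

The consecutive relations fix a unique order: g < p < r < f < m < s < k < h < q < n.
The 2nd largest is q.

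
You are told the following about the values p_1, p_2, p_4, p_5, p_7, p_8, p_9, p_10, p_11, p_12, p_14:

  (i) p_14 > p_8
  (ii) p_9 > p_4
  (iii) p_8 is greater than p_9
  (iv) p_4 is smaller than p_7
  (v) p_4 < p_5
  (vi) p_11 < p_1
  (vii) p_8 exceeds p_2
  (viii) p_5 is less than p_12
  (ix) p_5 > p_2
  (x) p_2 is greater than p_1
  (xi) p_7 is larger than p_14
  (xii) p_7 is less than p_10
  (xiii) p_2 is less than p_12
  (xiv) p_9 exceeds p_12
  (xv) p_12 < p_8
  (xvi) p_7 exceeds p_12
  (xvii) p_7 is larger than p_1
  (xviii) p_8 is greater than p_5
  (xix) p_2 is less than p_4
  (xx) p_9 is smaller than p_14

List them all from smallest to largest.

p_11 < p_1 < p_2 < p_4 < p_5 < p_12 < p_9 < p_8 < p_14 < p_7 < p_10

Each adjacent pair is fixed by a given relation: p_11 < p_1; p_1 < p_2; p_2 < p_4; p_4 < p_5; p_5 < p_12; p_12 < p_9; p_9 < p_8; p_8 < p_14; p_14 < p_7; p_7 < p_10. Chaining them end to end gives the full order.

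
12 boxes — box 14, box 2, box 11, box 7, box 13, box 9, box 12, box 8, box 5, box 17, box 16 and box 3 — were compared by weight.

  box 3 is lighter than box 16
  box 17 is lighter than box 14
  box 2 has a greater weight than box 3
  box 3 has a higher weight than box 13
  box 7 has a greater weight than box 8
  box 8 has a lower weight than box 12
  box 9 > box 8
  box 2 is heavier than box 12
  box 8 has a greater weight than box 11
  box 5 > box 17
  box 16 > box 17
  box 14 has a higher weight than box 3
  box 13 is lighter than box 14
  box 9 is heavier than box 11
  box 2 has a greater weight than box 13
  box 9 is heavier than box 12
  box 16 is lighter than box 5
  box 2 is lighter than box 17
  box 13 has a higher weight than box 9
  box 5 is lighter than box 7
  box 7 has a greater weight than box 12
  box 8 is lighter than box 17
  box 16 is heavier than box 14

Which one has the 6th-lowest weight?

The consecutive relations fix a unique order: box 11 < box 8 < box 12 < box 9 < box 13 < box 3 < box 2 < box 17 < box 14 < box 16 < box 5 < box 7.
Counting 6 from the smallest end gives box 3.

box 3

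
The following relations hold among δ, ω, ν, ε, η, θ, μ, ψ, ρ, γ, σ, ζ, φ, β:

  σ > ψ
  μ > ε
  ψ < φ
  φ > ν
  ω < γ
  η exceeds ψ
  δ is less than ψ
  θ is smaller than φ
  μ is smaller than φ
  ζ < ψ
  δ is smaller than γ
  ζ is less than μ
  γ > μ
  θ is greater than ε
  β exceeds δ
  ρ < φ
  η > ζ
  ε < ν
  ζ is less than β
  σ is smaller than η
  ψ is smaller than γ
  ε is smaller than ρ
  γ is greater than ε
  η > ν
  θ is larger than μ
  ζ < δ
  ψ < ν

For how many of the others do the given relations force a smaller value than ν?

The elements the relations force below ν are ε, ζ, δ, ψ — no chain reaches any other.
That is 4.

4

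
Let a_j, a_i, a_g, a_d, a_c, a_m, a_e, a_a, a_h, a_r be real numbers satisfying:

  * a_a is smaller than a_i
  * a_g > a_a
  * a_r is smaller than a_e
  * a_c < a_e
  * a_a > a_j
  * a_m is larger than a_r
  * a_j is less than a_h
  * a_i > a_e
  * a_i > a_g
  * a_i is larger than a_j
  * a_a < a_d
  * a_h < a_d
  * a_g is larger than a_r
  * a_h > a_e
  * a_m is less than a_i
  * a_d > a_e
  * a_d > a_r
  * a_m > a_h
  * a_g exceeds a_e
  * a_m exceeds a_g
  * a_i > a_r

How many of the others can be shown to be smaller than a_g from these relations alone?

From a_g the given relations immediately reach a_r, a_e, a_a.
From those, a_c, a_j — 5 in total.
No other element is forced below a_g by the given relations, so the count is 5.

5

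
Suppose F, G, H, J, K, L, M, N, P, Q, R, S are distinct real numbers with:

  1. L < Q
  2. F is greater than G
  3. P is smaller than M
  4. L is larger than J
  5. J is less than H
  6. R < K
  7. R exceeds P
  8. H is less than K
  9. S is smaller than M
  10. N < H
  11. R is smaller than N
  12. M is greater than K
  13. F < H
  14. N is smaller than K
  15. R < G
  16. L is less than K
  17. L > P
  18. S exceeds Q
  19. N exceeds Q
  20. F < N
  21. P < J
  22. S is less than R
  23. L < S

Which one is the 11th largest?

The consecutive relations fix a unique order: P < J < L < Q < S < R < G < F < N < H < K < M.
The 11th largest is J.

J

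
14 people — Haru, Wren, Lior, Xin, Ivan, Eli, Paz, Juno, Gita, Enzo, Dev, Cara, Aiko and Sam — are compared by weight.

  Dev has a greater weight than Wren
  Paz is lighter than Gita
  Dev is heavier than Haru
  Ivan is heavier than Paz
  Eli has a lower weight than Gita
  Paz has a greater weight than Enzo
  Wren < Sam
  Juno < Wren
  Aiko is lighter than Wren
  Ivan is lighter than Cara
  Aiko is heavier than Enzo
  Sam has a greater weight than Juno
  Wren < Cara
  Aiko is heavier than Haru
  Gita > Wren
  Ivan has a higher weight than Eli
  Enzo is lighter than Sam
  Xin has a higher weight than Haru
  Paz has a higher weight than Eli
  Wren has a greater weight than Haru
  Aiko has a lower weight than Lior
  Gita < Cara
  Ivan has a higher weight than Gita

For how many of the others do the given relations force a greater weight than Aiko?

7

The elements the relations force above Aiko are Wren, Dev, Gita, Lior, Ivan, Sam, Cara — no chain reaches any other.
That is 7.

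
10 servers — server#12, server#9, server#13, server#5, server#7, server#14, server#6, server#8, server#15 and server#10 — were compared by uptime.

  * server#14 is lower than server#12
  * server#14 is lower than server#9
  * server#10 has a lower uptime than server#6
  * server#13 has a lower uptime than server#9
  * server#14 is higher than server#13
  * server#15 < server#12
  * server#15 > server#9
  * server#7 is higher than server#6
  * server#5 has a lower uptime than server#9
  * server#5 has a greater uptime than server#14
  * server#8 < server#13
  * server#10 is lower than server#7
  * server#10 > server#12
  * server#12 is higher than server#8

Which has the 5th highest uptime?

Chaining the given pairs: server#8 < server#13 < server#14 < server#5 < server#9 < server#15 < server#12 < server#10 < server#6 < server#7.
Counting 5 from the largest end gives server#15.

server#15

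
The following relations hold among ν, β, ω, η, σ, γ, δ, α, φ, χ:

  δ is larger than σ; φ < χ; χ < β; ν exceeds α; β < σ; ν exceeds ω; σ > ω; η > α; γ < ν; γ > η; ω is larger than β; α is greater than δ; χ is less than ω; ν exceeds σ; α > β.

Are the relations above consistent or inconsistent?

consistent

Every relation is compatible with φ < χ < β < ω < σ < δ < α < η < γ < ν; the set is consistent.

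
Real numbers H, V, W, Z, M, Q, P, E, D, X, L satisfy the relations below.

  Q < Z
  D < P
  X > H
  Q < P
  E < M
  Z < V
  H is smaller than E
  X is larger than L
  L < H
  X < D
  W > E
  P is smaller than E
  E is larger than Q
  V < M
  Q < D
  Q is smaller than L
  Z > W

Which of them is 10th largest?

L

Piecing the relations together gives one ordering: Q < L < H < X < D < P < E < W < Z < V < M.
The 10th largest is L.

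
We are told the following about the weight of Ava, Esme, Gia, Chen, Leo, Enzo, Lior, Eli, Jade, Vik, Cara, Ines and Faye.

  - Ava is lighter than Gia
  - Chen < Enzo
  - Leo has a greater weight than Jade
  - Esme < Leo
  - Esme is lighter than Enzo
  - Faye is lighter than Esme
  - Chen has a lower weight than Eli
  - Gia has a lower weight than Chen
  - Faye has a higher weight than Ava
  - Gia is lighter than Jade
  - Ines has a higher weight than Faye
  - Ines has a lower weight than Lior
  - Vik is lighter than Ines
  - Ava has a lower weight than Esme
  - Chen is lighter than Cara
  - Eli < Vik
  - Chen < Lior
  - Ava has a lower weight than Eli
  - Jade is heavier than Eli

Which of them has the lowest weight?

Gia is not least since Ava < Gia; Chen is not least since Gia < Chen; Eli is not least since Ava < Eli; Cara is not least since Chen < Cara; Faye is not least since Ava < Faye; Vik is not least since Eli < Vik; Esme is not least since Faye < Esme; Jade is not least since Gia < Jade; Leo is not least since Jade < Leo; Enzo is not least since Esme < Enzo; Ines is not least since Vik < Ines; Lior is not least since Ines < Lior.
Only Ava has nothing below it, so Ava is the lowest weight.

Ava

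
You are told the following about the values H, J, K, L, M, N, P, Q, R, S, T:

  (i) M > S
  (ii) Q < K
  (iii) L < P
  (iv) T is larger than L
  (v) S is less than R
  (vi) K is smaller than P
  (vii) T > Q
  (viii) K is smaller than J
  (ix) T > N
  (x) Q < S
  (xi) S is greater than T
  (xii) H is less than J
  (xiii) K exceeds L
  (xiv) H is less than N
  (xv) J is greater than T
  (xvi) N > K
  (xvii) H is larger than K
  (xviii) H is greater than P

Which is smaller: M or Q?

Q

Following the relations from Q: Q < K < P < H < N < T < S < M.
So Q < M; Q is the smaller of the two.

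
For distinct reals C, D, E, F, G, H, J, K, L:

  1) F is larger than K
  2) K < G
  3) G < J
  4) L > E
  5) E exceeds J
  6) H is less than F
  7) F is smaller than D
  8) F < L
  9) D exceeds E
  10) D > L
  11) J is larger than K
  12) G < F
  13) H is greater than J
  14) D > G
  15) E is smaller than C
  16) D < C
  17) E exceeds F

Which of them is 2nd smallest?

G

The consecutive relations fix a unique order: K < G < J < H < F < E < L < D < C.
The 2nd smallest is G.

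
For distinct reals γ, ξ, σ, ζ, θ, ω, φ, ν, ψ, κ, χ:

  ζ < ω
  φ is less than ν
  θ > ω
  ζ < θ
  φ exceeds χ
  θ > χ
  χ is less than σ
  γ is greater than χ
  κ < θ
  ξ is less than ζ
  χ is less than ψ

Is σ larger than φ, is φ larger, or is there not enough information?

Following every chain through φ: above φ we get ν; below φ we get χ.
σ is not reached, and no chain runs the other way from σ to φ.
So the given relations leave the order of φ and σ undetermined.

undetermined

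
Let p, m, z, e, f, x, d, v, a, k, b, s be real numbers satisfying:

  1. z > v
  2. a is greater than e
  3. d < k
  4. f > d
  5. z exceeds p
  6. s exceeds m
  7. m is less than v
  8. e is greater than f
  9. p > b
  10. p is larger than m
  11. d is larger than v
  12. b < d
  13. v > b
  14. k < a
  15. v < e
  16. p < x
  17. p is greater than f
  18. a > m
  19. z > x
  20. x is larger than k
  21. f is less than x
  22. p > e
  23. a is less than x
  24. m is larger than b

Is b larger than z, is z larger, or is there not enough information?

z

The relevant relations are b < m; m < v; v < d; d < f; f < e; e < a; a < x; x < z.
Chaining these gives b < m < v < d < f < e < a < x < z.
So z is larger.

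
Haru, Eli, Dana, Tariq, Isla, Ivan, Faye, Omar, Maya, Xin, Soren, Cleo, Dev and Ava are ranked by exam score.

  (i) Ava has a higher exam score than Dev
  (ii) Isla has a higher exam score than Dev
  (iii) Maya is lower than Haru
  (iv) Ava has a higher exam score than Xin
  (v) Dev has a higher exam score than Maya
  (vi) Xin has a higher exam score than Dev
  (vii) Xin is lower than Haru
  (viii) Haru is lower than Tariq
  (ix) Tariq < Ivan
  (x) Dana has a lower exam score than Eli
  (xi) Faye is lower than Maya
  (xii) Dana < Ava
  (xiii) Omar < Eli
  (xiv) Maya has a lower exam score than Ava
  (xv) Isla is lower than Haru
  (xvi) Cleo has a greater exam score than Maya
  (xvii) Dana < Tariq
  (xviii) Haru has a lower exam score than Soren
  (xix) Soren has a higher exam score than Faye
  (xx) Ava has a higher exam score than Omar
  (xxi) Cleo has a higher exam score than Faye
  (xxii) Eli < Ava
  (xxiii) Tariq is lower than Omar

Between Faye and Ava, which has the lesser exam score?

Faye

Link the given pairs in sequence: Faye < Maya; Maya < Dev; Dev < Isla; Isla < Haru; Haru < Tariq; Tariq < Omar; Omar < Eli; Eli < Ava.
Chaining these gives Faye < Maya < Dev < Isla < Haru < Tariq < Omar < Eli < Ava.
So Faye < Ava; Faye is the lower of the two.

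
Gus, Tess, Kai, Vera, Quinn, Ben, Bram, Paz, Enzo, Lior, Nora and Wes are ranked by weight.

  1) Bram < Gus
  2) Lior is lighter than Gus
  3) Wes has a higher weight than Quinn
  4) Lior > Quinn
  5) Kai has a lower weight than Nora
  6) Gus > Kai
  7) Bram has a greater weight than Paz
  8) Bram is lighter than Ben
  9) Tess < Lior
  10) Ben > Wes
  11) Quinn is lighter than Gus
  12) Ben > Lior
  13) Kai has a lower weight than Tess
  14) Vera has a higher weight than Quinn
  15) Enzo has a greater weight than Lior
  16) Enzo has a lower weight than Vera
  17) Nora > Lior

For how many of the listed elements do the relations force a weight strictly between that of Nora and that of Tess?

1

The relations place Tess below Nora. An element lies strictly between them when it is forced above Tess and also forced below Nora.
Above Tess: {Lior, Ben, Enzo, Gus, Vera}. Below Nora: {Kai, Quinn, Lior}.
Intersection: {Lior} — 1.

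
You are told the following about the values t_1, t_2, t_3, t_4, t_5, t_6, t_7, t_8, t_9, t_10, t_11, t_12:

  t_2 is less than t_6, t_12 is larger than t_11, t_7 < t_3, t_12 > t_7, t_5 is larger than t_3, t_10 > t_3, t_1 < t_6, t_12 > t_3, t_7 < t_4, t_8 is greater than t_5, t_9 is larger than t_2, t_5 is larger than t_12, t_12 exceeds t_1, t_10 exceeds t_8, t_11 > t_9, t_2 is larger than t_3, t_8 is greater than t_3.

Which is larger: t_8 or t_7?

t_7 < t_3 and t_3 < t_2 give t_7 < t_2.
With t_2 < t_9: t_7 < t_3 < t_2 < t_9.
Then t_9 < t_11 extends the chain to t_11.
With t_11 < t_12: t_7 < t_3 < t_2 < t_9 < t_11 < t_12.
Then t_12 < t_5 extends the chain to t_5.
With t_5 < t_8: t_7 < t_3 < t_2 < t_9 < t_11 < t_12 < t_5 < t_8.
So t_7 < t_8; t_8 is the larger of the two.

t_8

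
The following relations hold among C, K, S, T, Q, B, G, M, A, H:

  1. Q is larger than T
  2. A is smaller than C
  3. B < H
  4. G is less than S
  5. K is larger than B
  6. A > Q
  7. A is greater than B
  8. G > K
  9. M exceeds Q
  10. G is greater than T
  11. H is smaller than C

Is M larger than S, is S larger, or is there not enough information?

undetermined

Following every chain through M: below M we get T, Q.
S is not reached, and no chain runs the other way from S to M.
So the given relations leave the order of M and S undetermined.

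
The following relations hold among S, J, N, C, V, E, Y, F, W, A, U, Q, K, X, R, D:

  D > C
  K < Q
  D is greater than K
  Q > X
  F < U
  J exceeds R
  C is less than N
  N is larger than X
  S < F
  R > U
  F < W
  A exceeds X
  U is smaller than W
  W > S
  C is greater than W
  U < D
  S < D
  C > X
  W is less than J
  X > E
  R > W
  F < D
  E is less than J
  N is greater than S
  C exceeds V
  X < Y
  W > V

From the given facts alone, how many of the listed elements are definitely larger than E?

From E the given relations immediately reach X, J.
From those, Q, C, A, N, Y — 7 in total.
From those, D — 8 in total.
No other element is forced above E by the given relations, so the count is 8.

8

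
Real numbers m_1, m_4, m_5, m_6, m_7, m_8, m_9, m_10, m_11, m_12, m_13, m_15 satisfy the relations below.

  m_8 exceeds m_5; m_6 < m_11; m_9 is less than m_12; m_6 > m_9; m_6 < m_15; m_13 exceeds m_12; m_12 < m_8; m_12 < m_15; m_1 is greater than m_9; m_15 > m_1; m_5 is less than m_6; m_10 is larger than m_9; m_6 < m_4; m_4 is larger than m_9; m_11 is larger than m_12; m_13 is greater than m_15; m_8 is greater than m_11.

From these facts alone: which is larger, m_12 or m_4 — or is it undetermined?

undetermined

Following every chain through m_12: above m_12 we get m_15, m_11, m_8, m_13; below m_12 we get m_9.
m_4 is not reached, and no chain runs the other way from m_4 to m_12.
So the given relations leave the order of m_12 and m_4 undetermined.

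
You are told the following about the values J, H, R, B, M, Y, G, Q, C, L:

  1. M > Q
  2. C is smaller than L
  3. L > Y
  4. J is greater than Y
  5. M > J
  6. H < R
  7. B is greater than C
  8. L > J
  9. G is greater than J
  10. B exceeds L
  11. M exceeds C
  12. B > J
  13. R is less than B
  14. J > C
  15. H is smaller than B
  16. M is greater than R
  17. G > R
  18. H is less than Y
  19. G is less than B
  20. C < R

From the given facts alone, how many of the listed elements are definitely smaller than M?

6

From M the given relations immediately reach C, Q, R, J.
From those, H, Y — 6 in total.
No other element is forced below M by the given relations, so the count is 6.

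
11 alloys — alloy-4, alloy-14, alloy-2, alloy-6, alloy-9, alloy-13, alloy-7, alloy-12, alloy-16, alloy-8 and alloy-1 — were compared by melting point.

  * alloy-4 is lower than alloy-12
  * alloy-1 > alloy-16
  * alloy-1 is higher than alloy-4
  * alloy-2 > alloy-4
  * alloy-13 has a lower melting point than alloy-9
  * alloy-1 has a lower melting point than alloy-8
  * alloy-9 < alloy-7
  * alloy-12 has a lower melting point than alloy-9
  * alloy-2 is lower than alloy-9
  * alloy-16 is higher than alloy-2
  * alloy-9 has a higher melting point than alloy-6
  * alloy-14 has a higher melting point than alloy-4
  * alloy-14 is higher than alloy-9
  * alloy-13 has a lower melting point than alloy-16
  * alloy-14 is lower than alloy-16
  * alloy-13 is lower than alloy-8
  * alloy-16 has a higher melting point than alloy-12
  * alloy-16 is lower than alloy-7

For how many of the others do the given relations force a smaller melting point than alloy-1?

8

The elements the relations force below alloy-1 are alloy-4, alloy-13, alloy-6, alloy-12, alloy-2, alloy-9, alloy-14, alloy-16 — no chain reaches any other.
That is 8.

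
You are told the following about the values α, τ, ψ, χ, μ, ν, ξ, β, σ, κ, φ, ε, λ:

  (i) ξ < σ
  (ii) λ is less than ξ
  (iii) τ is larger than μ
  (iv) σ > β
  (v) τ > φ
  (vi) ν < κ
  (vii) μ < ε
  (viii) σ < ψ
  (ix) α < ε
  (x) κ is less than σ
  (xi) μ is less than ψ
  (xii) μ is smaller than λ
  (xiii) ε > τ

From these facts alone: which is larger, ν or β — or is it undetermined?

Following every chain through ν: above ν we get κ, σ, ψ.
β is not reached, and no chain runs the other way from β to ν.
So the given relations leave the order of ν and β undetermined.

undetermined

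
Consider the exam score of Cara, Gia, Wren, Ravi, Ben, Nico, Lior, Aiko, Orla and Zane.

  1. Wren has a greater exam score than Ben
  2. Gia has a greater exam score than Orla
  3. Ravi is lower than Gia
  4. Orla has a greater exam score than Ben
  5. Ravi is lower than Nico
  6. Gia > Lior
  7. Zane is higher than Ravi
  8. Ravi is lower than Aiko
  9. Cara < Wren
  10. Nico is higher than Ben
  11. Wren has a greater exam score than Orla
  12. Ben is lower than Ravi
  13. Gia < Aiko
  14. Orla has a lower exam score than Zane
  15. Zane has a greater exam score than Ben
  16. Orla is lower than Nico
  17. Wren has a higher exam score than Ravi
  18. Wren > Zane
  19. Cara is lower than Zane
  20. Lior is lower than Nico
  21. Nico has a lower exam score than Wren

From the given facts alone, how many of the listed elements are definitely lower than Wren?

7

The elements the relations force below Wren are Cara, Ben, Ravi, Orla, Lior, Nico, Zane — no chain reaches any other.
That is 7.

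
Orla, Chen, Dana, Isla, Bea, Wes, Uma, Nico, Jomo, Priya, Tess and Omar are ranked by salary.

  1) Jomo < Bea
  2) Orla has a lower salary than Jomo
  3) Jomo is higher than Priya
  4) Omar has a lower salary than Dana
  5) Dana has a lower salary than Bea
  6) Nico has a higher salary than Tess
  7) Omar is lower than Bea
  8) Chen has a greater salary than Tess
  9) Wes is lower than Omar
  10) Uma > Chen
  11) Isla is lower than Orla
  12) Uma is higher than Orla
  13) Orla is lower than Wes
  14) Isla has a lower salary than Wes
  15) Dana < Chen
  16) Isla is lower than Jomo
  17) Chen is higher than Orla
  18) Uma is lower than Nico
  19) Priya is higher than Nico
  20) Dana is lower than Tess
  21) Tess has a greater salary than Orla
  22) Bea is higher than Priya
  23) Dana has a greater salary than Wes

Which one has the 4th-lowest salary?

Omar

Chaining the given pairs: Isla < Orla < Wes < Omar < Dana < Tess < Chen < Uma < Nico < Priya < Jomo < Bea.
The 4th smallest is Omar.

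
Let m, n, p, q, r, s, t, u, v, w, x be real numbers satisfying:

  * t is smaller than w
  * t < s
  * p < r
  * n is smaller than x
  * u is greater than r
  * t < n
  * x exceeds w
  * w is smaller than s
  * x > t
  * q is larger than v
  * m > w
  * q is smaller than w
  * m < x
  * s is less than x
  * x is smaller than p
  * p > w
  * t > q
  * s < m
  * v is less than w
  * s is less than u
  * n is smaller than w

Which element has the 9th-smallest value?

p

The consecutive relations fix a unique order: v < q < t < n < w < s < m < x < p < r < u.
The 9th smallest is p.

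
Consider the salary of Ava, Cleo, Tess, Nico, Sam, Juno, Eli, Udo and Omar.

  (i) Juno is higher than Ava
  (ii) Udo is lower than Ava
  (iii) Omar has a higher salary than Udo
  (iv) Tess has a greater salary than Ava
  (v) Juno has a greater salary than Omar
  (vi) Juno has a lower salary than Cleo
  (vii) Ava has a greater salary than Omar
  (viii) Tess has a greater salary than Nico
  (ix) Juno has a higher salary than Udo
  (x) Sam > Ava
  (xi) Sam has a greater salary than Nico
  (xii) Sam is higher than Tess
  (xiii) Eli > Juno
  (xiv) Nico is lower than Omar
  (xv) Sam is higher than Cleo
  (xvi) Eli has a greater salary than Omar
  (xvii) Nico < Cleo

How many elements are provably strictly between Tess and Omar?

The relations place Omar below Tess. An element lies strictly between them when it is forced above Omar and also forced below Tess.
Above Omar: {Ava, Juno, Cleo, Sam, Eli}. Below Tess: {Udo, Nico, Ava}.
Intersection: {Ava} — 1.

1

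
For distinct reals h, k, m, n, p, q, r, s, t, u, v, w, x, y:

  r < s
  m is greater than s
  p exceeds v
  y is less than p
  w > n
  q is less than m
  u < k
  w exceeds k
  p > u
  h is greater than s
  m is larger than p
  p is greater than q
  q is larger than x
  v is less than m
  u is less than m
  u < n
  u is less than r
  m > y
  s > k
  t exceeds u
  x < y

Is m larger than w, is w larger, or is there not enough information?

undetermined

Following every chain through w: below w we get u, k, n.
m is not reached, and no chain runs the other way from m to w.
So the given relations leave the order of w and m undetermined.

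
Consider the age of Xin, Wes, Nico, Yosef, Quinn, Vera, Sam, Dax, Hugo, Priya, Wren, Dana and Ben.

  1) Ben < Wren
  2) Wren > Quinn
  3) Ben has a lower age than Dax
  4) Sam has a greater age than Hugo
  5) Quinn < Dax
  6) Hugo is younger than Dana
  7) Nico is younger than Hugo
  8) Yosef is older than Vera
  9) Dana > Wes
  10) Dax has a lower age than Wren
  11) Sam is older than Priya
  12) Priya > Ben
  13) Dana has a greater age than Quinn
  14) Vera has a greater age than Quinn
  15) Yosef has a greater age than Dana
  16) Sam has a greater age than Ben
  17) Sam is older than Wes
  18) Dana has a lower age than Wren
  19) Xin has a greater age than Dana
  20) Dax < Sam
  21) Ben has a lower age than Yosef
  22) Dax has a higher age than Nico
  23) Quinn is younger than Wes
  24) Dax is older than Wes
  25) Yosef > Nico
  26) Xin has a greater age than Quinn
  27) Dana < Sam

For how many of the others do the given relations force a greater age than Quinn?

8

The elements the relations force above Quinn are Wes, Dax, Dana, Wren, Vera, Xin, Sam, Yosef — no chain reaches any other.
That is 8.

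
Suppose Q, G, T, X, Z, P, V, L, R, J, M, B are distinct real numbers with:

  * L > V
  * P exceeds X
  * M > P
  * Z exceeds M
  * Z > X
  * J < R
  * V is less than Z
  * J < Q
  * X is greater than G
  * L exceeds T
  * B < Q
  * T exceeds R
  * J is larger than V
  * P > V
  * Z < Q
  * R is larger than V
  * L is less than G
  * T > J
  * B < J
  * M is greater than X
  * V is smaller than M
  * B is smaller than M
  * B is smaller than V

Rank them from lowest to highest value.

The consecutive links are each given: B < V; V < J; J < R; R < T; T < L; L < G; G < X; X < P; P < M; M < Z; Z < Q.

B < V < J < R < T < L < G < X < P < M < Z < Q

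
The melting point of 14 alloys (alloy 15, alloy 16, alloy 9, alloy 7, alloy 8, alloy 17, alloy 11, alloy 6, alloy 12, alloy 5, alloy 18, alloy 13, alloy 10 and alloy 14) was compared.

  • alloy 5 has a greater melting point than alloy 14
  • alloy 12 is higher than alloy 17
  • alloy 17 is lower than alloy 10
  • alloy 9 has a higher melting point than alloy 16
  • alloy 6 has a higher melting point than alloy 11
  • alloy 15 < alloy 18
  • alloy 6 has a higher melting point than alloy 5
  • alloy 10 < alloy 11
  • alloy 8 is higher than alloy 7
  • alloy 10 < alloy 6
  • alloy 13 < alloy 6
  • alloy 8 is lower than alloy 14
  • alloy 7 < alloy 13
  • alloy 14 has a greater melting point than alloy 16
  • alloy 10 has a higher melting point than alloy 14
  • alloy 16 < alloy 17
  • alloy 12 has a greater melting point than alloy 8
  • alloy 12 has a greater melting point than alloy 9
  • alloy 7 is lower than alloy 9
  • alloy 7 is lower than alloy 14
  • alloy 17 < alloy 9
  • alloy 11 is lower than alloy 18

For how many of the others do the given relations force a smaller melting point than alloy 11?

6

From alloy 11 the given relations immediately reach alloy 10.
From those, alloy 17, alloy 14 — 3 in total.
From those, alloy 7, alloy 16, alloy 8 — 6 in total.
Nothing else is reachable below alloy 11; 6 in all.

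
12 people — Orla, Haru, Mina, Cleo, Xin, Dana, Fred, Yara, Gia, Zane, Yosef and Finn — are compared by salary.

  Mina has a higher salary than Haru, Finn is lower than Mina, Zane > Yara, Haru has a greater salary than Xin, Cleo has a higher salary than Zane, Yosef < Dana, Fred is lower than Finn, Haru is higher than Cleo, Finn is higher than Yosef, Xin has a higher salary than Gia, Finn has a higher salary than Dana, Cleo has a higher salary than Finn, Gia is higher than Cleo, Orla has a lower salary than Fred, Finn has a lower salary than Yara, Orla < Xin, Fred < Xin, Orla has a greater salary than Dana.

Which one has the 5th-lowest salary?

Finn

Piecing the relations together gives one ordering: Yosef < Dana < Orla < Fred < Finn < Yara < Zane < Cleo < Gia < Xin < Haru < Mina.
Counting 5 from the smallest end gives Finn.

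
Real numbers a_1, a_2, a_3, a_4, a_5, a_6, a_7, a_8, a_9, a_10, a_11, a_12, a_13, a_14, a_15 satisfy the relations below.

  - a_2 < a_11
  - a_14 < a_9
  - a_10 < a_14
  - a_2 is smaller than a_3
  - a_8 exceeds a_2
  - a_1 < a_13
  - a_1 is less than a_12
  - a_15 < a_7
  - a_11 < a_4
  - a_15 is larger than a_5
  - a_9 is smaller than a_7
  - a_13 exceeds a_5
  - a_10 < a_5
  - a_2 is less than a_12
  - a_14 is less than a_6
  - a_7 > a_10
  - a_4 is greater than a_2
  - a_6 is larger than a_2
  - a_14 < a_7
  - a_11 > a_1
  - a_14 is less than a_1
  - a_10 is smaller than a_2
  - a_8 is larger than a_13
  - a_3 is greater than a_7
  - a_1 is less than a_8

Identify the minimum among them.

a_5 is not least since a_10 < a_5; a_14 is not least since a_10 < a_14; a_15 is not least since a_5 < a_15; a_1 is not least since a_14 < a_1; a_2 is not least since a_10 < a_2; a_13 is not least since a_1 < a_13; a_11 is not least since a_2 < a_11; a_9 is not least since a_14 < a_9; a_12 is not least since a_1 < a_12; a_8 is not least since a_2 < a_8; a_6 is not least since a_14 < a_6; a_7 is not least since a_9 < a_7; a_3 is not least since a_7 < a_3; a_4 is not least since a_2 < a_4.
Only a_10 has nothing below it, so a_10 is the minimum.

a_10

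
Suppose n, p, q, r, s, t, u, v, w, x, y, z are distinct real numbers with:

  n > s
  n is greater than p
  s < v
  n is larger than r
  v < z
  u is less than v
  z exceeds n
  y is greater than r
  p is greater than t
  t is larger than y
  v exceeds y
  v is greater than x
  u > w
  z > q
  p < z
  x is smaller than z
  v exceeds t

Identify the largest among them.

Chaining downward from z: directly below it, p, n, q, x, v; then r, y, s, t, u; then w.
That covers every other element, and nothing is given above z, so z is the largest.

z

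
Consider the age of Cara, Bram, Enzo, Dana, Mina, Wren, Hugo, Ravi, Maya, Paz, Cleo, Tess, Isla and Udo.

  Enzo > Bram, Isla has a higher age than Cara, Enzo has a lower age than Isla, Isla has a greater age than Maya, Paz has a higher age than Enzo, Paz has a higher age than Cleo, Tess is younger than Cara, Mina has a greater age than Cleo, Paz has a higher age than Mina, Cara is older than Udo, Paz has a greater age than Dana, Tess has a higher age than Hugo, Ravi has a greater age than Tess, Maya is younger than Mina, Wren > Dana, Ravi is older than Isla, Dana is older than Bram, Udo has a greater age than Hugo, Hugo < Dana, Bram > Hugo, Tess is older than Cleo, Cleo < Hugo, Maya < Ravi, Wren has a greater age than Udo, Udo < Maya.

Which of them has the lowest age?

Hugo is not least since Cleo < Hugo; Udo is not least since Hugo < Udo; Bram is not least since Hugo < Bram; Tess is not least since Cleo < Tess; Cara is not least since Udo < Cara; Enzo is not least since Bram < Enzo; Maya is not least since Udo < Maya; Dana is not least since Hugo < Dana; Isla is not least since Cara < Isla; Mina is not least since Maya < Mina; Ravi is not least since Isla < Ravi; Paz is not least since Enzo < Paz; Wren is not least since Udo < Wren.
Only Cleo has nothing below it, so Cleo is the lowest age.

Cleo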